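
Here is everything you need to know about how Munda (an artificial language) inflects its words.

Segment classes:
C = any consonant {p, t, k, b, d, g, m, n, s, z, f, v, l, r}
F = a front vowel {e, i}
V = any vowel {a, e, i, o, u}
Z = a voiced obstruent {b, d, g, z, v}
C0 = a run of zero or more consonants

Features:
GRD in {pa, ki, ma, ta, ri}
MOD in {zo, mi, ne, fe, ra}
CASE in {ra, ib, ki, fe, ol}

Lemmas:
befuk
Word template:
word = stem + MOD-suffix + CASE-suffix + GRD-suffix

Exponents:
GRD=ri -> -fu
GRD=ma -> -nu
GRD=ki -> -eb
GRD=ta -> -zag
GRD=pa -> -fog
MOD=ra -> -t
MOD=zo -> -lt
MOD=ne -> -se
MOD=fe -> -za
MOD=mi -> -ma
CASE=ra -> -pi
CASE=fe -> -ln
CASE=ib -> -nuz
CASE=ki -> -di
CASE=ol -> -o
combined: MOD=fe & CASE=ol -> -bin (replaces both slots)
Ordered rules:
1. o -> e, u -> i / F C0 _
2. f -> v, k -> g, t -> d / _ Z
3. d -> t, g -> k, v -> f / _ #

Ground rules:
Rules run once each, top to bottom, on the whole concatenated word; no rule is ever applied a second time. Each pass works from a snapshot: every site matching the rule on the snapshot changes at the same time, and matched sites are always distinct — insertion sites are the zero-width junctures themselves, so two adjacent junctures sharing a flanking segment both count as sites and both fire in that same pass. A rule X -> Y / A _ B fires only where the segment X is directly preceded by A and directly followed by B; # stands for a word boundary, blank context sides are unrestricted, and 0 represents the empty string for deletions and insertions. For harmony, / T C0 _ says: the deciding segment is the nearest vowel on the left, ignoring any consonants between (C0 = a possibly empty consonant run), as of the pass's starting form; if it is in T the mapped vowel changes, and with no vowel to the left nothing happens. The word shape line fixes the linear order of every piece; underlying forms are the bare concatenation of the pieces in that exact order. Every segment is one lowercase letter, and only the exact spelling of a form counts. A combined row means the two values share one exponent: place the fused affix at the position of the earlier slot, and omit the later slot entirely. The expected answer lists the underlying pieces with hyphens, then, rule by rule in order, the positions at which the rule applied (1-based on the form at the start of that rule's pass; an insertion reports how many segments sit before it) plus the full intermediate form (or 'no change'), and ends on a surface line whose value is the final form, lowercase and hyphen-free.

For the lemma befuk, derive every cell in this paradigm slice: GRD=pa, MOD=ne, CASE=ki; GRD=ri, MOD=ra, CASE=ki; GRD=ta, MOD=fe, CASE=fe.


cell GRD=pa, MOD=ne, CASE=ki:
underlying: befuk-se-di-fog
1. o -> e, u -> i / F C0 _: fires at position(s) 4, 11: befiksedifeg
2. f -> v, k -> g, t -> d / _ Z: no change
3. d -> t, g -> k, v -> f / _ #: fires at position(s) 12: befiksedifek
surface: befiksedifek

cell GRD=ri, MOD=ra, CASE=ki:
underlying: befuk-t-di-fu
1. o -> e, u -> i / F C0 _: fires at position(s) 4, 10: befiktdifi
2. f -> v, k -> g, t -> d / _ Z: fires at position(s) 6: befikddifi
3. d -> t, g -> k, v -> f / _ #: no change
surface: befikddifi

cell GRD=ta, MOD=fe, CASE=fe:
underlying: befuk-za-ln-zag
1. o -> e, u -> i / F C0 _: fires at position(s) 4: befikzalnzag
2. f -> v, k -> g, t -> d / _ Z: fires at position(s) 5: befigzalnzag
3. d -> t, g -> k, v -> f / _ #: fires at position(s) 12: befigzalnzak
surface: befigzalnzak


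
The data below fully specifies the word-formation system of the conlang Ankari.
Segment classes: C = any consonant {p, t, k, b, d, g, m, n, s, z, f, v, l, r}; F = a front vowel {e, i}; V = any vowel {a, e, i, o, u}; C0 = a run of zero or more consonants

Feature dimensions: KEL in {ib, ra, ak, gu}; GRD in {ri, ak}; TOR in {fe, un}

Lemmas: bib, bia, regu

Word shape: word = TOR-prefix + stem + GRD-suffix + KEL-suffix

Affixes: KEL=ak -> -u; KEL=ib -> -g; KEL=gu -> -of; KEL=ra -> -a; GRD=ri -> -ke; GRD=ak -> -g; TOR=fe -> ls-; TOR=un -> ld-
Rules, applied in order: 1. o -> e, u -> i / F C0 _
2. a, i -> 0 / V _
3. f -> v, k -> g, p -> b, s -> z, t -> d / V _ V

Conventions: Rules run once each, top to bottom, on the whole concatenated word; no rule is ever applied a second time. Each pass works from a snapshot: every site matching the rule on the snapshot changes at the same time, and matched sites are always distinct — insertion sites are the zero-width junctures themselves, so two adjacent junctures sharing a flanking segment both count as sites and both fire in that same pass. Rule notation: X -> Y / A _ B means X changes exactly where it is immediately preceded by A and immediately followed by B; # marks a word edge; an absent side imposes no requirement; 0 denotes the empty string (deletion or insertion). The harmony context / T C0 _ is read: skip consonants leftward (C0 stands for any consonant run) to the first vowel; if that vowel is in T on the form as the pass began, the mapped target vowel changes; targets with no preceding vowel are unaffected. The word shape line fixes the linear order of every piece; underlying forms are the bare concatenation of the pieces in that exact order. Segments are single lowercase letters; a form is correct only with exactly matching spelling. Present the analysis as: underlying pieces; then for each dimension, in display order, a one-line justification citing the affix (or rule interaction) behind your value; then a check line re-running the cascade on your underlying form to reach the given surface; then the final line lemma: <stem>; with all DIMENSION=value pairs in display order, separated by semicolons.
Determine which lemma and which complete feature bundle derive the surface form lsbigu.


underlying: ls-bia-g-u
KEL=ak - signalled by the affix -u
GRD=ak - signalled by the affix -g
TOR=fe - signalled by the affix ls-
check: lsbiagu -> lsbiagu -> lsbigu -> lsbigu
lemma: bia; KEL=ak; GRD=ak; TOR=fe


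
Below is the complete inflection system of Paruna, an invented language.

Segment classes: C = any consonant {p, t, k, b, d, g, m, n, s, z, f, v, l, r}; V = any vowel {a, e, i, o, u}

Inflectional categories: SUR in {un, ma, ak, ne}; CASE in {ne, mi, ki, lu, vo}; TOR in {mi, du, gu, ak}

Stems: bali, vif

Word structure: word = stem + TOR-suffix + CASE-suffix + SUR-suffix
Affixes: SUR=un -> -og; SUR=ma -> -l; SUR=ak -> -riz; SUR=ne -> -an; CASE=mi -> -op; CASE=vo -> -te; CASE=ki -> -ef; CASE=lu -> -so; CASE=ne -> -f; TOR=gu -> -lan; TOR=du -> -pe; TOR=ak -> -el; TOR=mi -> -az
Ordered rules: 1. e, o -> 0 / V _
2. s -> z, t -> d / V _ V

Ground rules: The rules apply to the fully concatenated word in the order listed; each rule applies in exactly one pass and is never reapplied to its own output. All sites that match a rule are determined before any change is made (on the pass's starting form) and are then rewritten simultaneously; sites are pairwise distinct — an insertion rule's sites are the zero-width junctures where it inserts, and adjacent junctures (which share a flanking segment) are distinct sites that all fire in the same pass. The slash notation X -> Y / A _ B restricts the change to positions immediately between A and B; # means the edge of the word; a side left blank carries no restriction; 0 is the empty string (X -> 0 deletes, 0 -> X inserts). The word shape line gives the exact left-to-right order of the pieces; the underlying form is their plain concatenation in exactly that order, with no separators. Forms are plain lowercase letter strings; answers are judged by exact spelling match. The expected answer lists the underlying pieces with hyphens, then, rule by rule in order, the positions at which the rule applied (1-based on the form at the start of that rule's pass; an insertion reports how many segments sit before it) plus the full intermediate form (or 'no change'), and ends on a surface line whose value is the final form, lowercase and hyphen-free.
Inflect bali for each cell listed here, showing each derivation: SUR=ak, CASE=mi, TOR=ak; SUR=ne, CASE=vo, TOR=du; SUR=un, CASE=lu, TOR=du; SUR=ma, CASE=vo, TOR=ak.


cell SUR=ak, CASE=mi, TOR=ak:
underlying: bali-el-op-riz
1. e, o -> 0 / V _: fires at position(s) 5: balilopriz
2. s -> z, t -> d / V _ V: no change
surface: balilopriz

cell SUR=ne, CASE=vo, TOR=du:
underlying: bali-pe-te-an
1. e, o -> 0 / V _: no change
2. s -> z, t -> d / V _ V: fires at position(s) 7: balipedean
surface: balipedean

cell SUR=un, CASE=lu, TOR=du:
underlying: bali-pe-so-og
1. e, o -> 0 / V _: fires at position(s) 9: balipesog
2. s -> z, t -> d / V _ V: fires at position(s) 7: balipezog
surface: balipezog

cell SUR=ma, CASE=vo, TOR=ak:
underlying: bali-el-te-l
1. e, o -> 0 / V _: fires at position(s) 5: baliltel
2. s -> z, t -> d / V _ V: no change
surface: baliltel


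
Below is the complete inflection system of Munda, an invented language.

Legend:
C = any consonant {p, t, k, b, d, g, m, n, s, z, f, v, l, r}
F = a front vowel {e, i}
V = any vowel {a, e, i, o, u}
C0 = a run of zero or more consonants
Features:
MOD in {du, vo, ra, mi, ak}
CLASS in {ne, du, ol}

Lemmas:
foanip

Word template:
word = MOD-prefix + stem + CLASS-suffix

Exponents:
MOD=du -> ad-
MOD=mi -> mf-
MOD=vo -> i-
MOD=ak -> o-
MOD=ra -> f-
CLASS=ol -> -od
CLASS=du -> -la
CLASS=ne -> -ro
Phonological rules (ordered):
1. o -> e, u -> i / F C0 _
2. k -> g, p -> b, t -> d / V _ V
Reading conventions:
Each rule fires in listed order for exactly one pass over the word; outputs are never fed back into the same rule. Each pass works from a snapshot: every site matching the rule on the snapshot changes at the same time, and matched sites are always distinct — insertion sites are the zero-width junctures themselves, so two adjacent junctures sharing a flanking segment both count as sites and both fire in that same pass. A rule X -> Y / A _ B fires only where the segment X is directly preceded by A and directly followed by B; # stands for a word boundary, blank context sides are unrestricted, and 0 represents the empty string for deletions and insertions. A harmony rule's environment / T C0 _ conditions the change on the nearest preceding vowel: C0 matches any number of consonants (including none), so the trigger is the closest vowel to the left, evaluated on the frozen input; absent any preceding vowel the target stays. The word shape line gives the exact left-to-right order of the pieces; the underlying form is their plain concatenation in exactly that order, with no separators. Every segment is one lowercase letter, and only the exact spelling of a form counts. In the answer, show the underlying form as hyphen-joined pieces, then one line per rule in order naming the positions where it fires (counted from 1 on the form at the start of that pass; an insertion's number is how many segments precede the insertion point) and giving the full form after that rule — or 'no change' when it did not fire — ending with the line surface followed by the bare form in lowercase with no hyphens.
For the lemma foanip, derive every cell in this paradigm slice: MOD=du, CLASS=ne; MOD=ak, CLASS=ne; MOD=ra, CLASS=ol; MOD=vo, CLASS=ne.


cell MOD=du, CLASS=ne:
underlying: ad-foanip-ro
1. o -> e, u -> i / F C0 _: fires at position(s) 10: adfoanipre
2. k -> g, p -> b, t -> d / V _ V: no change
surface: adfoanipre

cell MOD=ak, CLASS=ne:
underlying: o-foanip-ro
1. o -> e, u -> i / F C0 _: fires at position(s) 9: ofoanipre
2. k -> g, p -> b, t -> d / V _ V: no change
surface: ofoanipre

cell MOD=ra, CLASS=ol:
underlying: f-foanip-od
1. o -> e, u -> i / F C0 _: fires at position(s) 8: ffoaniped
2. k -> g, p -> b, t -> d / V _ V: fires at position(s) 7: ffoanibed
surface: ffoanibed

cell MOD=vo, CLASS=ne:
underlying: i-foanip-ro
1. o -> e, u -> i / F C0 _: fires at position(s) 3, 9: ifeanipre
2. k -> g, p -> b, t -> d / V _ V: no change
surface: ifeanipre


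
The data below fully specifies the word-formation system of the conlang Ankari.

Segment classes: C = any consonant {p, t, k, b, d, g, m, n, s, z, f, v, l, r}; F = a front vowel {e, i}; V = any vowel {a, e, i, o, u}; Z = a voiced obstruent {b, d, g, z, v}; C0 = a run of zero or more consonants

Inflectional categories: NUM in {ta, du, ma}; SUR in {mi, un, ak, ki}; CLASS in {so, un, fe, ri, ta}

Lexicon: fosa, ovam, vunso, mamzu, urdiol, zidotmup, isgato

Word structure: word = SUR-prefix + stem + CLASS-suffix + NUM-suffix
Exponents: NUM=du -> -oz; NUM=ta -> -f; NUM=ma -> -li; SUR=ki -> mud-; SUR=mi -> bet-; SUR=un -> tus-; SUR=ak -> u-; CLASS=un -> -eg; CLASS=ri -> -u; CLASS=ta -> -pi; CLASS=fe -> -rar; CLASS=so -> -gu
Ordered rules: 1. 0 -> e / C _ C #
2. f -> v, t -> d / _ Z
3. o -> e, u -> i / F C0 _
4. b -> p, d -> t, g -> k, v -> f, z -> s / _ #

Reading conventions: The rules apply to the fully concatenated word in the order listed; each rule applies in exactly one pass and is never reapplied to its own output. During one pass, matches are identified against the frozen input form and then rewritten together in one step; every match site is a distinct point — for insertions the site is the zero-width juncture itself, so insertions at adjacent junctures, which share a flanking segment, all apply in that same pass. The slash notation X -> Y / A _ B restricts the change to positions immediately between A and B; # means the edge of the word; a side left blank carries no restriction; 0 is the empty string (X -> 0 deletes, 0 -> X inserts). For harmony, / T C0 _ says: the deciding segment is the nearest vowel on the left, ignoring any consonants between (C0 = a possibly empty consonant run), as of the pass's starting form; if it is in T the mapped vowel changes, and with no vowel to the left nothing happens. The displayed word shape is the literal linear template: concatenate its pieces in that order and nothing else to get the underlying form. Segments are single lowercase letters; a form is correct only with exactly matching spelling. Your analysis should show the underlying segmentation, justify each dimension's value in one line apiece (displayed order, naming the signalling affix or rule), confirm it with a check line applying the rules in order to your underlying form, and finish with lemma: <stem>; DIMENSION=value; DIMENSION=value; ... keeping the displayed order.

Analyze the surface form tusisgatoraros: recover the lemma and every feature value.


underlying: tus-isgato-rar-oz
NUM=du - signalled by the affix -oz
SUR=un - signalled by the affix tus-
CLASS=fe - signalled by the affix -rar
check: tusisgatoraroz -> tusisgatoraroz -> tusisgatoraroz -> tusisgatoraroz -> tusisgatoraros
lemma: isgato; NUM=du; SUR=un; CLASS=fe


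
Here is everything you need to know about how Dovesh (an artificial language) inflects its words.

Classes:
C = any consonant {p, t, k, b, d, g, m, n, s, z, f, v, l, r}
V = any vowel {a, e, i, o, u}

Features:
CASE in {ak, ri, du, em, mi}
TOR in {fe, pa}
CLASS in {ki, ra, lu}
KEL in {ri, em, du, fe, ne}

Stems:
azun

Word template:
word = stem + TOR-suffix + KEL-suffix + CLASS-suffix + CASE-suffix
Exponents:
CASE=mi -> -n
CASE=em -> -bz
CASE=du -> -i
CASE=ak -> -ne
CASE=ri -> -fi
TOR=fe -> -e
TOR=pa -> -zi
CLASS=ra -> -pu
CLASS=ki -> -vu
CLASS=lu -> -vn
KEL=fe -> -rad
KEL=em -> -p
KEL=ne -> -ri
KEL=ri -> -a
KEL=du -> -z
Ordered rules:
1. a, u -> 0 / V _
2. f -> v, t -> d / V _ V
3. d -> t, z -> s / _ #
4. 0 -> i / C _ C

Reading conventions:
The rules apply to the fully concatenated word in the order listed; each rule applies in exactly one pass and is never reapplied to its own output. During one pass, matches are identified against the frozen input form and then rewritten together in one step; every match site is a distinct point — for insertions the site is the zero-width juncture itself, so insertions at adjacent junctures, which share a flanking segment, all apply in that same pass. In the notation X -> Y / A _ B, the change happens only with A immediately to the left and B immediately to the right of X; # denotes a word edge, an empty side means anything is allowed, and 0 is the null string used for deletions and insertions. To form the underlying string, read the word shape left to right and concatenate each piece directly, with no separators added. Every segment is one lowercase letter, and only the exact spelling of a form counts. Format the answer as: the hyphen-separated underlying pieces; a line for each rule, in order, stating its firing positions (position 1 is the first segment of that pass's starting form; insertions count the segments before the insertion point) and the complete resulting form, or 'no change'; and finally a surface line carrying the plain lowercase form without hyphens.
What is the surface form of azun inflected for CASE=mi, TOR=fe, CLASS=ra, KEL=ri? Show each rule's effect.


underlying: azun-e-a-pu-n
1. a, u -> 0 / V _: fires at position(s) 6: azunepun
2. f -> v, t -> d / V _ V: no change
3. d -> t, z -> s / _ #: no change
4. 0 -> i / C _ C: no change
surface: azunepun


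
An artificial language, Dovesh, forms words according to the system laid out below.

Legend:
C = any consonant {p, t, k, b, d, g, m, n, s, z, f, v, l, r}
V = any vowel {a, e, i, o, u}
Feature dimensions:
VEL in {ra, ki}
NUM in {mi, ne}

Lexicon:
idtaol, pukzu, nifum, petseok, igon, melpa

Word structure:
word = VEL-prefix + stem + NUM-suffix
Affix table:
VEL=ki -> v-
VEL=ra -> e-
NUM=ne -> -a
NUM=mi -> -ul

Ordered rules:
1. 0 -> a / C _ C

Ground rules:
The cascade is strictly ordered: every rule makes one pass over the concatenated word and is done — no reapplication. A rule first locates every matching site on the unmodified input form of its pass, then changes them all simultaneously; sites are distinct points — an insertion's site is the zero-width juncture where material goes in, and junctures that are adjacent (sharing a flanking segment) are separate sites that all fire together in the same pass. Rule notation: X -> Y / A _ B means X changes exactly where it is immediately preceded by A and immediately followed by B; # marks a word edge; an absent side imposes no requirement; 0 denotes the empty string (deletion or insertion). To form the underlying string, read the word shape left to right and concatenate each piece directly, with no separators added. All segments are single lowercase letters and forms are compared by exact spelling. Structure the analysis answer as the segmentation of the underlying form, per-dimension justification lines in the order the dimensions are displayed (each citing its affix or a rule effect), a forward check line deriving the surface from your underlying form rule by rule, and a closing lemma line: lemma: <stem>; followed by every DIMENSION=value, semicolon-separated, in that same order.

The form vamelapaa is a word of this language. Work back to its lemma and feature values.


underlying: v-melpa-a
VEL=ki - signalled by the affix v-
NUM=ne - signalled by the affix -a
check: vmelpaa -> vamelapaa
lemma: melpa; VEL=ki; NUM=ne


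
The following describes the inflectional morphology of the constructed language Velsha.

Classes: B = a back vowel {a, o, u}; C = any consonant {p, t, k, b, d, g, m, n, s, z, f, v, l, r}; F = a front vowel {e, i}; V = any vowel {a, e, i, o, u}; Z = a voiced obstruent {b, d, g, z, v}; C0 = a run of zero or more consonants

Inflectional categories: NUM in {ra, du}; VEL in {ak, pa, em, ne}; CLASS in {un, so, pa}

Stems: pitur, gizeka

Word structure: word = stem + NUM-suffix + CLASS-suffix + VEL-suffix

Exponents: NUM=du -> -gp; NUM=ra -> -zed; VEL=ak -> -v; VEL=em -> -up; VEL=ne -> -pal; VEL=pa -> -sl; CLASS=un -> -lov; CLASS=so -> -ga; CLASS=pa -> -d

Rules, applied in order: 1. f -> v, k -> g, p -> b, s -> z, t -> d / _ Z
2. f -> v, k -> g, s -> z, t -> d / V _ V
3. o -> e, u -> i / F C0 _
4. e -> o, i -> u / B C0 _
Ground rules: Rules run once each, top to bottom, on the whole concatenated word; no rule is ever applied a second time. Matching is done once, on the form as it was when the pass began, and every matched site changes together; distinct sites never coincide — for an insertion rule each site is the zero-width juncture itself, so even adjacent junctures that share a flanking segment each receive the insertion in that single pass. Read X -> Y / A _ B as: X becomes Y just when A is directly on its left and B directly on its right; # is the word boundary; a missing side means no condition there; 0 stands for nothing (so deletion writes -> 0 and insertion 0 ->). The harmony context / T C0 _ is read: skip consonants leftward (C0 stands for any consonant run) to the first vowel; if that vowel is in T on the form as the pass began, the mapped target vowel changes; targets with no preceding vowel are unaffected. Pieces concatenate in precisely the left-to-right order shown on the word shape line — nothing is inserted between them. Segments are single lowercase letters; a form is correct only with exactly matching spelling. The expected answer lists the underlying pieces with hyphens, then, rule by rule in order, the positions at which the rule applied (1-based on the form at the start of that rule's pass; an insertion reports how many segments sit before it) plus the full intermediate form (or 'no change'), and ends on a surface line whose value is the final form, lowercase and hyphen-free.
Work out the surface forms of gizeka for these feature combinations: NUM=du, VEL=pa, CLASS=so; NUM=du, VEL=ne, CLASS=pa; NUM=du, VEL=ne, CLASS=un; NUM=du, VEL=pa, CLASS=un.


cell NUM=du, VEL=pa, CLASS=so:
underlying: gizeka-gp-ga-sl
1. f -> v, k -> g, p -> b, s -> z, t -> d / _ Z: fires at position(s) 8: gizekagbgasl
2. f -> v, k -> g, s -> z, t -> d / V _ V: fires at position(s) 5: gizegagbgasl
3. o -> e, u -> i / F C0 _: no change
4. e -> o, i -> u / B C0 _: no change
surface: gizegagbgasl

cell NUM=du, VEL=ne, CLASS=pa:
underlying: gizeka-gp-d-pal
1. f -> v, k -> g, p -> b, s -> z, t -> d / _ Z: fires at position(s) 8: gizekagbdpal
2. f -> v, k -> g, s -> z, t -> d / V _ V: fires at position(s) 5: gizegagbdpal
3. o -> e, u -> i / F C0 _: no change
4. e -> o, i -> u / B C0 _: no change
surface: gizegagbdpal

cell NUM=du, VEL=ne, CLASS=un:
underlying: gizeka-gp-lov-pal
1. f -> v, k -> g, p -> b, s -> z, t -> d / _ Z: no change
2. f -> v, k -> g, s -> z, t -> d / V _ V: fires at position(s) 5: gizegagplovpal
3. o -> e, u -> i / F C0 _: no change
4. e -> o, i -> u / B C0 _: no change
surface: gizegagplovpal

cell NUM=du, VEL=pa, CLASS=un:
underlying: gizeka-gp-lov-sl
1. f -> v, k -> g, p -> b, s -> z, t -> d / _ Z: no change
2. f -> v, k -> g, s -> z, t -> d / V _ V: fires at position(s) 5: gizegagplovsl
3. o -> e, u -> i / F C0 _: no change
4. e -> o, i -> u / B C0 _: no change
surface: gizegagplovsl


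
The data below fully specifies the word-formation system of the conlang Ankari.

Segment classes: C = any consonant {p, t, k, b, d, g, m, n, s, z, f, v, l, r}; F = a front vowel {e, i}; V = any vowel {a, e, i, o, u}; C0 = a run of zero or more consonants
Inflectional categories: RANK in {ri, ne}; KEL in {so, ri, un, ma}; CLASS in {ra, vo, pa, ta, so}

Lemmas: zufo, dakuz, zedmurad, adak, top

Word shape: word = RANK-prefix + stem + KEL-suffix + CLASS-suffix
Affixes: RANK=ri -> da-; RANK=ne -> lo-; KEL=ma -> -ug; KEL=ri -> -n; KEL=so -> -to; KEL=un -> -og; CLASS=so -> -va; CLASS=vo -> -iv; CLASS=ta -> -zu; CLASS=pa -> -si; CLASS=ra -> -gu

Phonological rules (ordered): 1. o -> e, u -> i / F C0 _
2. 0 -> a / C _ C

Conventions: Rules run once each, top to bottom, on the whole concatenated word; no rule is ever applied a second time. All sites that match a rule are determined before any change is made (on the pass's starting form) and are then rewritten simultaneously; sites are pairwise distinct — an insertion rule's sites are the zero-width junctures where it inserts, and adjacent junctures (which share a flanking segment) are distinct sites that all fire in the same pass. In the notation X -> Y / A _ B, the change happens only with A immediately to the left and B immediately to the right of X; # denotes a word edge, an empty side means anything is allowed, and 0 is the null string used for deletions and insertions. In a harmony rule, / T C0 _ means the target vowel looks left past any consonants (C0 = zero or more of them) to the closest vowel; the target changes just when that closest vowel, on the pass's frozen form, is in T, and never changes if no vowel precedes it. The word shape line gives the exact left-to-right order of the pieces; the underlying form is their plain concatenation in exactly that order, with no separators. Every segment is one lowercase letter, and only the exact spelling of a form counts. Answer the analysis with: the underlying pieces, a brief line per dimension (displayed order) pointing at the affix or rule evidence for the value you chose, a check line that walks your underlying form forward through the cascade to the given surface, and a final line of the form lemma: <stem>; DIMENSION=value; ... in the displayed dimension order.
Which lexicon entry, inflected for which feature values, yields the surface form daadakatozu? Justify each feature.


underlying: da-adak-to-zu
RANK=ri - signalled by the affix da-
KEL=so - signalled by the affix -to
CLASS=ta - signalled by the affix -zu
check: daadaktozu -> daadaktozu -> daadakatozu
lemma: adak; RANK=ri; KEL=so; CLASS=ta


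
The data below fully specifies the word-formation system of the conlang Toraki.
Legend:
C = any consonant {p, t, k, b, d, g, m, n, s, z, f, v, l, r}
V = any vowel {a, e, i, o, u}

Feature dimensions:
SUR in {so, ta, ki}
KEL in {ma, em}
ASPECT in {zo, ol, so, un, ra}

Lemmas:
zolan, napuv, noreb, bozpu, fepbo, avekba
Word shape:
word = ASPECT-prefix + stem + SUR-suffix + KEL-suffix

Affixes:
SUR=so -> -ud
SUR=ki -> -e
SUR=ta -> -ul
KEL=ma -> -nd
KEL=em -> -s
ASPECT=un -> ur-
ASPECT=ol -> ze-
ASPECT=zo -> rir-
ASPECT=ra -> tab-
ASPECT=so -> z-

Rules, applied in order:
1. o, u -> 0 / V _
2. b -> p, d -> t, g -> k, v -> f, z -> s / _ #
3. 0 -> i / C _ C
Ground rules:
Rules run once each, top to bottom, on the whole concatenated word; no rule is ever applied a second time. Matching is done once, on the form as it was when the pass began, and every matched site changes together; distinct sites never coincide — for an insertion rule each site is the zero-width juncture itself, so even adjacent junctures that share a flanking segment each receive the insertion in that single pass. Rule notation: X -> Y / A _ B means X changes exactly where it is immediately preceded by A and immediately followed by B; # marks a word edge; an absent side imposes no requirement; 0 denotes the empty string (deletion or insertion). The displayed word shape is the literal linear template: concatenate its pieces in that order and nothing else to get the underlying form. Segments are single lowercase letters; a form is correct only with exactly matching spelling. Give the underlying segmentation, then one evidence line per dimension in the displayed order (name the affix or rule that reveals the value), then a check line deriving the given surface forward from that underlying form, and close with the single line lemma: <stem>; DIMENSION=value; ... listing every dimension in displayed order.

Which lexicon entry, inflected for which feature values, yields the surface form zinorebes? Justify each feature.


underlying: z-noreb-e-s
SUR=ki - signalled by the affix -e
KEL=em - signalled by the affix -s
ASPECT=so - signalled by the affix z-
check: znorebes -> znorebes -> znorebes -> zinorebes
lemma: noreb; SUR=ki; KEL=em; ASPECT=so


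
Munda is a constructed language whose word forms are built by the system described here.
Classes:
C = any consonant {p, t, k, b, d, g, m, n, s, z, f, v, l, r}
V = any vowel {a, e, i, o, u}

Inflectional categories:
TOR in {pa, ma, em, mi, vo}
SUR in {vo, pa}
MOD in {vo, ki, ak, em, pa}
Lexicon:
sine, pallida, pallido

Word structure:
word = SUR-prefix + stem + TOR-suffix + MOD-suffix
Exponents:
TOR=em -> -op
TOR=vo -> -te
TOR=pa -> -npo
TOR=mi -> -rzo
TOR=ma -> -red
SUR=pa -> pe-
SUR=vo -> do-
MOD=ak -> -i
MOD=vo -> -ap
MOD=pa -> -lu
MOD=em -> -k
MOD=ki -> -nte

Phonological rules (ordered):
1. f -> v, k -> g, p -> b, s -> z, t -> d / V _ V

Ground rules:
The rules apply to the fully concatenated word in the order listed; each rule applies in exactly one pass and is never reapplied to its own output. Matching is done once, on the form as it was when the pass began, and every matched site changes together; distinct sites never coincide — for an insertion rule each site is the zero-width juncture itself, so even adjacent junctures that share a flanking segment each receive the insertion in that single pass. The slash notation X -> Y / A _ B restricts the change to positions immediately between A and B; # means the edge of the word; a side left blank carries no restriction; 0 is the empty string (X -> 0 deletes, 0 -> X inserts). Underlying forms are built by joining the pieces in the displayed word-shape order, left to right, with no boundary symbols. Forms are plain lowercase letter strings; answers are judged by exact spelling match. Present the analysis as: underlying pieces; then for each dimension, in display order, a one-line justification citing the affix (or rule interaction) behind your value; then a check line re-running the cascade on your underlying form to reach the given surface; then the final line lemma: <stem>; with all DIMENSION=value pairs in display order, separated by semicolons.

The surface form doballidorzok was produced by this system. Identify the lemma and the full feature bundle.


underlying: do-pallido-rzo-k
TOR=mi - signalled by the affix -rzo
SUR=vo - signalled by the affix do-
MOD=em - signalled by the affix -k
check: dopallidorzok -> doballidorzok
lemma: pallido; TOR=mi; SUR=vo; MOD=em


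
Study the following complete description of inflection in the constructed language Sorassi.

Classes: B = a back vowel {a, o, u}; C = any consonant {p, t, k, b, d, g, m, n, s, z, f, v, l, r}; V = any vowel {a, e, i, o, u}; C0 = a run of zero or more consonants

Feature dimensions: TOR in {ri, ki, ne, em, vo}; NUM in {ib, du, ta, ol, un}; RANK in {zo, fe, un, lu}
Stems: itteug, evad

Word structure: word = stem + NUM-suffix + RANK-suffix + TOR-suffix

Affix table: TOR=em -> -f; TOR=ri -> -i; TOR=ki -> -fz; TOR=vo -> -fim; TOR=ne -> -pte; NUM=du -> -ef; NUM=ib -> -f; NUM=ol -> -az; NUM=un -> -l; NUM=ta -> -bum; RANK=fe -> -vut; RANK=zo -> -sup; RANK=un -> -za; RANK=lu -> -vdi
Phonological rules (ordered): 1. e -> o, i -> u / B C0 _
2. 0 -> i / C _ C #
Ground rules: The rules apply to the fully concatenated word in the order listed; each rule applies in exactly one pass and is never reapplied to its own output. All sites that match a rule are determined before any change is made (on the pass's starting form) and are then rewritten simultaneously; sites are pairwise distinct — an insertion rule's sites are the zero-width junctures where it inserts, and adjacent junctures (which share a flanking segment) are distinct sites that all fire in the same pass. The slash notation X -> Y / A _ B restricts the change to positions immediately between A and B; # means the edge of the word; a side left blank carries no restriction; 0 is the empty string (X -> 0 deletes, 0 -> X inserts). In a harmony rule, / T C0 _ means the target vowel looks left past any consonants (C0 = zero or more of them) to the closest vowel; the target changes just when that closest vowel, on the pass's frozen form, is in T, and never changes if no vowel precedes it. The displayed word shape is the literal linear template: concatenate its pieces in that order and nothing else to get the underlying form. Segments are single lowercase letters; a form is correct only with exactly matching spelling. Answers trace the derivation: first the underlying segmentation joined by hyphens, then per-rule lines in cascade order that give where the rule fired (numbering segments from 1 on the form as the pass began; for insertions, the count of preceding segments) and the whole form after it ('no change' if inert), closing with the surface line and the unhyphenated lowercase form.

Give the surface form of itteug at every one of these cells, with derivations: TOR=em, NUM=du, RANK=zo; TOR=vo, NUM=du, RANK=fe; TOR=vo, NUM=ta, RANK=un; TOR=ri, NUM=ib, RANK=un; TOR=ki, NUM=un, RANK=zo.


cell TOR=em, NUM=du, RANK=zo:
underlying: itteug-ef-sup-f
1. e -> o, i -> u / B C0 _: fires at position(s) 7: itteugofsupf
2. 0 -> i / C _ C #: inserts after position(s) 11: itteugofsupif
surface: itteugofsupif

cell TOR=vo, NUM=du, RANK=fe:
underlying: itteug-ef-vut-fim
1. e -> o, i -> u / B C0 _: fires at position(s) 7, 13: itteugofvutfum
2. 0 -> i / C _ C #: no change
surface: itteugofvutfum

cell TOR=vo, NUM=ta, RANK=un:
underlying: itteug-bum-za-fim
1. e -> o, i -> u / B C0 _: fires at position(s) 13: itteugbumzafum
2. 0 -> i / C _ C #: no change
surface: itteugbumzafum

cell TOR=ri, NUM=ib, RANK=un:
underlying: itteug-f-za-i
1. e -> o, i -> u / B C0 _: fires at position(s) 10: itteugfzau
2. 0 -> i / C _ C #: no change
surface: itteugfzau

cell TOR=ki, NUM=un, RANK=zo:
underlying: itteug-l-sup-fz
1. e -> o, i -> u / B C0 _: no change
2. 0 -> i / C _ C #: inserts after position(s) 11: itteuglsupfiz
surface: itteuglsupfiz


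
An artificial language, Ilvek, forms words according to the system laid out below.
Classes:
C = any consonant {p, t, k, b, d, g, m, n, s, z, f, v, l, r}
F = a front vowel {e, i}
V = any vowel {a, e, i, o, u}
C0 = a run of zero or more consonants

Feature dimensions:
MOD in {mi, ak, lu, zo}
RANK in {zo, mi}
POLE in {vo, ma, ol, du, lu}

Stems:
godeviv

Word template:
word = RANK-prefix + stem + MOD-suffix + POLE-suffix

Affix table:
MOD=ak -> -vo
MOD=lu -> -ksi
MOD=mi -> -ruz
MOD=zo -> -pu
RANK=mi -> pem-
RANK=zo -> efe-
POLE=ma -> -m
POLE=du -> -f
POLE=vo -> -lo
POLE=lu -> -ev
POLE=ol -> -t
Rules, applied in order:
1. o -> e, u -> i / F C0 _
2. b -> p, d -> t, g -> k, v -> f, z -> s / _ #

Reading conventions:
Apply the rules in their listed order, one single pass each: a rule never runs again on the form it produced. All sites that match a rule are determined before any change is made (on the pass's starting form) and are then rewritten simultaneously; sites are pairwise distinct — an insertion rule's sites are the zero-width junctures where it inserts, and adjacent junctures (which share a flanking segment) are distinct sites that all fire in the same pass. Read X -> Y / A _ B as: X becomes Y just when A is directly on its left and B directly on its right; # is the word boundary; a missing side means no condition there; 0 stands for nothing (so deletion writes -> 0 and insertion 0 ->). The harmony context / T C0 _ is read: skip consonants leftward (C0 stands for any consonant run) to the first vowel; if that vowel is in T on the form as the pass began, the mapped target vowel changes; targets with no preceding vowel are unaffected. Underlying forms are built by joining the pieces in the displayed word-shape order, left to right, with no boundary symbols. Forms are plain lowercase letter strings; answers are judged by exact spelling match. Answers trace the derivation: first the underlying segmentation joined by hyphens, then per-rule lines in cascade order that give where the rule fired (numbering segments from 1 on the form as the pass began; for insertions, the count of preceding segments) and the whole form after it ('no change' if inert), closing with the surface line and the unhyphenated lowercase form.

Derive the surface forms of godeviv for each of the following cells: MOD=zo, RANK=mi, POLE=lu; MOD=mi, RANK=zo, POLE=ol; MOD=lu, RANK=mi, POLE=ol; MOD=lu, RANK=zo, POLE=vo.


cell MOD=zo, RANK=mi, POLE=lu:
underlying: pem-godeviv-pu-ev
1. o -> e, u -> i / F C0 _: fires at position(s) 5, 12: pemgedevivpiev
2. b -> p, d -> t, g -> k, v -> f, z -> s / _ #: fires at position(s) 14: pemgedevivpief
surface: pemgedevivpief

cell MOD=mi, RANK=zo, POLE=ol:
underlying: efe-godeviv-ruz-t
1. o -> e, u -> i / F C0 _: fires at position(s) 5, 12: efegedevivrizt
2. b -> p, d -> t, g -> k, v -> f, z -> s / _ #: no change
surface: efegedevivrizt

cell MOD=lu, RANK=mi, POLE=ol:
underlying: pem-godeviv-ksi-t
1. o -> e, u -> i / F C0 _: fires at position(s) 5: pemgedevivksit
2. b -> p, d -> t, g -> k, v -> f, z -> s / _ #: no change
surface: pemgedevivksit

cell MOD=lu, RANK=zo, POLE=vo:
underlying: efe-godeviv-ksi-lo
1. o -> e, u -> i / F C0 _: fires at position(s) 5, 15: efegedevivksile
2. b -> p, d -> t, g -> k, v -> f, z -> s / _ #: no change
surface: efegedevivksile


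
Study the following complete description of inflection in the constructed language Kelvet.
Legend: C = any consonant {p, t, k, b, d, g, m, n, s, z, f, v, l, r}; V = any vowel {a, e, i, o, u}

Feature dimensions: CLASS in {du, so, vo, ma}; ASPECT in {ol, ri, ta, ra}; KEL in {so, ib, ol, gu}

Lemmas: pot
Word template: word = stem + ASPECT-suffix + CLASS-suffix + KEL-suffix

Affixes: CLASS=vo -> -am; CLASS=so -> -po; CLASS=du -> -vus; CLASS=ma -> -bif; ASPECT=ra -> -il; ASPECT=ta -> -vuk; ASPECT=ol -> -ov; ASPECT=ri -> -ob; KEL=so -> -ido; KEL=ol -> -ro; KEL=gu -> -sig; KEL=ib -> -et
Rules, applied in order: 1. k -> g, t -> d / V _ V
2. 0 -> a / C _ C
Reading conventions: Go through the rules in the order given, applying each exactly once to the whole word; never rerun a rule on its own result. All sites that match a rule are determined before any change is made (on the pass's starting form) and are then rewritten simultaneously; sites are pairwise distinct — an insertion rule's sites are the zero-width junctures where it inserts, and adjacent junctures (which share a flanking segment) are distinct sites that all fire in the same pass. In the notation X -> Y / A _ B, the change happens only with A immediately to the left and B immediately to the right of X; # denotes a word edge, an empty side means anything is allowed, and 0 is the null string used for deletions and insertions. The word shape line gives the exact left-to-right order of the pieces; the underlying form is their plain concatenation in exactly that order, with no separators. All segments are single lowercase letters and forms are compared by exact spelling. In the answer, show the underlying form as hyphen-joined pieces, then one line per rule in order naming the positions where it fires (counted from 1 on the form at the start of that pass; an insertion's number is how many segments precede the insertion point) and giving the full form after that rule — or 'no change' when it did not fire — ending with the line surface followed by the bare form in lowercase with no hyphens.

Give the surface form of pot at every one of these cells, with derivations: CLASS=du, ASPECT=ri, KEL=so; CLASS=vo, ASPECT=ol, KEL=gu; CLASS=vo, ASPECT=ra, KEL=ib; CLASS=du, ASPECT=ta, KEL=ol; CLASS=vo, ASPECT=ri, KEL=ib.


cell CLASS=du, ASPECT=ri, KEL=so:
underlying: pot-ob-vus-ido
1. k -> g, t -> d / V _ V: fires at position(s) 3: podobvusido
2. 0 -> a / C _ C: inserts after position(s) 5: podobavusido
surface: podobavusido

cell CLASS=vo, ASPECT=ol, KEL=gu:
underlying: pot-ov-am-sig
1. k -> g, t -> d / V _ V: fires at position(s) 3: podovamsig
2. 0 -> a / C _ C: inserts after position(s) 7: podovamasig
surface: podovamasig

cell CLASS=vo, ASPECT=ra, KEL=ib:
underlying: pot-il-am-et
1. k -> g, t -> d / V _ V: fires at position(s) 3: podilamet
2. 0 -> a / C _ C: no change
surface: podilamet

cell CLASS=du, ASPECT=ta, KEL=ol:
underlying: pot-vuk-vus-ro
1. k -> g, t -> d / V _ V: no change
2. 0 -> a / C _ C: inserts after position(s) 3, 6, 9: potavukavusaro
surface: potavukavusaro

cell CLASS=vo, ASPECT=ri, KEL=ib:
underlying: pot-ob-am-et
1. k -> g, t -> d / V _ V: fires at position(s) 3: podobamet
2. 0 -> a / C _ C: no change
surface: podobamet


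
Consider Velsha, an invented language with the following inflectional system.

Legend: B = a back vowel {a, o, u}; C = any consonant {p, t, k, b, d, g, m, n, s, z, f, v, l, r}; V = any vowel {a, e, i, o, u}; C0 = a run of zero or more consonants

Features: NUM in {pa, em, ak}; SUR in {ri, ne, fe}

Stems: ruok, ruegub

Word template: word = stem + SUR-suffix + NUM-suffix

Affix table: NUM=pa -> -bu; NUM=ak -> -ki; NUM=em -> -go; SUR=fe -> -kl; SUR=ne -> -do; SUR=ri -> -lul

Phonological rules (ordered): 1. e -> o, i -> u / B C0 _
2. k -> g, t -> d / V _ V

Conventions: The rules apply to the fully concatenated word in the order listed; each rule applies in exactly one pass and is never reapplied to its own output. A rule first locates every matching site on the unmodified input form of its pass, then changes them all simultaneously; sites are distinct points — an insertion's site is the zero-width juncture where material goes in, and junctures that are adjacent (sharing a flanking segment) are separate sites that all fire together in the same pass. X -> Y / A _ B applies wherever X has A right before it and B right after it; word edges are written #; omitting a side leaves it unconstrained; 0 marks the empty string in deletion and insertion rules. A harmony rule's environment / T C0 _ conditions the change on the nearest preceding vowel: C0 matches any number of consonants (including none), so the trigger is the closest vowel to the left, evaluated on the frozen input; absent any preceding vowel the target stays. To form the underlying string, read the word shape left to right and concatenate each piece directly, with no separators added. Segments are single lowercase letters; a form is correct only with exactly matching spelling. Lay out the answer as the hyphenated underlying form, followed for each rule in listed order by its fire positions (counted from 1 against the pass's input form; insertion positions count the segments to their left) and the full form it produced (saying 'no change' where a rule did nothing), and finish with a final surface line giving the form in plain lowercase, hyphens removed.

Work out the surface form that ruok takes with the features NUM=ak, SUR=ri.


underlying: ruok-lul-ki
1. e -> o, i -> u / B C0 _: fires at position(s) 9: ruoklulku
2. k -> g, t -> d / V _ V: no change
surface: ruoklulku
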